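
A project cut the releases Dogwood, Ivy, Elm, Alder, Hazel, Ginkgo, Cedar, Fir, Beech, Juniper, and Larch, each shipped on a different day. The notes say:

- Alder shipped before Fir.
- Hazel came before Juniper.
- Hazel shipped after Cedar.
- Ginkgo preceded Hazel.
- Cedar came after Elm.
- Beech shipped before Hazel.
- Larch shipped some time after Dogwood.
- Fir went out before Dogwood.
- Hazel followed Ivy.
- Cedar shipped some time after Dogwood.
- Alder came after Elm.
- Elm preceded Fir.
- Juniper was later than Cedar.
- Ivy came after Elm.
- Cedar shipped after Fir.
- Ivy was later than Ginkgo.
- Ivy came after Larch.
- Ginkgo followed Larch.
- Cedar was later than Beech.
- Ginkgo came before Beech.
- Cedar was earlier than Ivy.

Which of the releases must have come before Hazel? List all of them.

Directly stated before Hazel: Beech, Cedar, Ginkgo, and Ivy.
Alder reaches Hazel via Alder → Fir → Cedar → Hazel.
Dogwood reaches Hazel via Dogwood → Cedar → Hazel.
Elm reaches Hazel via Elm → Ivy → Hazel.
Likewise Fir and Larch each reach Hazel by chaining the stated constraints.

Alder, Beech, Cedar, Dogwood, Elm, Fir, Ginkgo, Ivy, Larch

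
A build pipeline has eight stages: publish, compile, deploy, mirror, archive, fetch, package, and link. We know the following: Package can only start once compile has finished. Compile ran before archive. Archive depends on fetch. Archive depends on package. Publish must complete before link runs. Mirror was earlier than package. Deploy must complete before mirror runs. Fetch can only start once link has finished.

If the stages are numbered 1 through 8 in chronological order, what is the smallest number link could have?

2

Publish must come before link — 1 forced predecessor.
Nothing else is forced ahead of link, so its earliest slot is position 1 + 1 = 2.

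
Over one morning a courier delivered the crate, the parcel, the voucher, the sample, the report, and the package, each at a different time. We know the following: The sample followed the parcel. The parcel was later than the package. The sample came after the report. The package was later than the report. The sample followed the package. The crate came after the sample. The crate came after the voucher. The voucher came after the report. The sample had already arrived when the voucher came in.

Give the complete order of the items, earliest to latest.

the report, the package, the parcel, the sample, the voucher, the crate

The constraints fix every adjacent pair, so only one ordering works:
the report → the package → the parcel → the sample → the voucher → the crate.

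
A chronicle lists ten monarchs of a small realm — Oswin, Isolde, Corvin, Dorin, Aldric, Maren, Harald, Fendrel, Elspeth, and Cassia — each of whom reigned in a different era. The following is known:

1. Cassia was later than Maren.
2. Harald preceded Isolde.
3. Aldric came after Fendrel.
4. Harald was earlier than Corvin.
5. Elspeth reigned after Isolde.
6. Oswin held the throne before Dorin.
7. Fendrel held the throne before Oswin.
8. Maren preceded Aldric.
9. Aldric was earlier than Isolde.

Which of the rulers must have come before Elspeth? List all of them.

Aldric, Fendrel, Harald, Isolde, Maren

Directly stated before Elspeth: Isolde.
Aldric reaches Elspeth via Aldric → Isolde → Elspeth.
Fendrel reaches Elspeth via Fendrel → Aldric → Isolde → Elspeth.
Harald reaches Elspeth via Harald → Isolde → Elspeth.
Likewise Maren reaches Elspeth by chaining the stated constraints.
No chain forces Cassia (or any of the others) ahead of Elspeth.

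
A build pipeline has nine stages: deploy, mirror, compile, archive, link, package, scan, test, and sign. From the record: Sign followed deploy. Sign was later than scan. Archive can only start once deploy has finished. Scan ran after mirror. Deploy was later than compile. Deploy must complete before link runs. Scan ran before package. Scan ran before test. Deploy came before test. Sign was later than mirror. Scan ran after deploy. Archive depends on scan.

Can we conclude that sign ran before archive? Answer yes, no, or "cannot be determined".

No chain of stated constraints runs from sign to archive, and none runs from archive to sign either.
So the relative order of sign and archive is not fixed by the given facts.

cannot be determined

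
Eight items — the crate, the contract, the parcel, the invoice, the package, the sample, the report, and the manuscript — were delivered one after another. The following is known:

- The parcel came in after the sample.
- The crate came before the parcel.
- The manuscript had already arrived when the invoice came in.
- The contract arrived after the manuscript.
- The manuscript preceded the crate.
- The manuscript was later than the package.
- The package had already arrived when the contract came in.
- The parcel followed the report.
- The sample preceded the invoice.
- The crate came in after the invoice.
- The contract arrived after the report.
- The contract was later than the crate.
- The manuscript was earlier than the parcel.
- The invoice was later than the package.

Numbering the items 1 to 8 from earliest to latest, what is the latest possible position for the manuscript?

4

The manuscript must come before the contract, the crate, the invoice, and the parcel — 4 items forced after it.
Everything else can be placed before the manuscript in some valid order, so the manuscript can sit as late as position 8 − 4 = 4.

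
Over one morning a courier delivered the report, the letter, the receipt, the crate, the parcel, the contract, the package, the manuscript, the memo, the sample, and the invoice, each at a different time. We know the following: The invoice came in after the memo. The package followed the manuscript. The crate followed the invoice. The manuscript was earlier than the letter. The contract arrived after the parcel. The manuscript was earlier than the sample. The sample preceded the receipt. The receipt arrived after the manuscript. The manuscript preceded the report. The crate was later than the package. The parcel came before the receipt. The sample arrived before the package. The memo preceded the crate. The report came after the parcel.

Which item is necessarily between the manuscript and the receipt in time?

the sample

Tracing the constraints gives the manuscript → the sample → the receipt, so the sample sits after the manuscript and before the receipt.
No other item is forced both after the manuscript and before the receipt.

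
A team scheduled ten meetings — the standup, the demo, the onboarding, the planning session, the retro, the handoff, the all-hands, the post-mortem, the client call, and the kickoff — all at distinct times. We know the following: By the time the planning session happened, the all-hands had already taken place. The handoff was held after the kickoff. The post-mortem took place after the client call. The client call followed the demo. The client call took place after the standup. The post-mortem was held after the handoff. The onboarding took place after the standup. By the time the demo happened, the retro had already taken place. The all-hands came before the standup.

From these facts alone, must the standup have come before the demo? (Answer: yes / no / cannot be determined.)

cannot be determined

No chain of stated constraints runs from the standup to the demo, and none runs from the demo to the standup either.
So the relative order of the standup and the demo is not fixed by the given facts.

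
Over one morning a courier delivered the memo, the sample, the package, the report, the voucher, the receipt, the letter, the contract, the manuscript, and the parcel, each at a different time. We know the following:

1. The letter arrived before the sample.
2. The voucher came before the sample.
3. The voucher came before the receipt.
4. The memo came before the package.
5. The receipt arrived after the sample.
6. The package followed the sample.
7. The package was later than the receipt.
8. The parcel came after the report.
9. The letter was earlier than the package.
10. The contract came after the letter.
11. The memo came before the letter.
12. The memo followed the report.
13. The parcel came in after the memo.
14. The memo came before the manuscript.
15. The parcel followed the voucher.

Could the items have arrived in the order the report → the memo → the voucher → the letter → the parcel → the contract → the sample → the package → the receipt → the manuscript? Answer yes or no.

The constraints require the receipt before the package, but in the proposed sequence the package appears ahead of the receipt. That one violation is enough.

no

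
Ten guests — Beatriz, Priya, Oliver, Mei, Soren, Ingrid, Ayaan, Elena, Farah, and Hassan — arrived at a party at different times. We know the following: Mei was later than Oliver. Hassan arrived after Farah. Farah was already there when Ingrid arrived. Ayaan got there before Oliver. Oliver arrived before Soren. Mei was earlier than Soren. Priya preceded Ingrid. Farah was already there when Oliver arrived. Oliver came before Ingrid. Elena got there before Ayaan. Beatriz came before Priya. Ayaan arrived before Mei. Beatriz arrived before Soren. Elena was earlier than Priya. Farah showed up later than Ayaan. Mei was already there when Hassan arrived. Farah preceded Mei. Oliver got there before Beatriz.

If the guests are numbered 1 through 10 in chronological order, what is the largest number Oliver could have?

Oliver must come before Beatriz, Hassan, Ingrid, Mei, Priya, and Soren — 6 guests forced after them.
Everything else can be placed before Oliver in some valid order, so Oliver can sit as late as position 10 − 6 = 4.

4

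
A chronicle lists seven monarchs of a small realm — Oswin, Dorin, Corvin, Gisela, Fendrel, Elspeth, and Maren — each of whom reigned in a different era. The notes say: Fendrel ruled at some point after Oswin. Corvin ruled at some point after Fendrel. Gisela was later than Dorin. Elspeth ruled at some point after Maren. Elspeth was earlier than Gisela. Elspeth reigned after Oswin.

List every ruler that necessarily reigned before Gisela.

Dorin, Elspeth, Maren, Oswin

Directly stated before Gisela: Dorin and Elspeth.
Maren reaches Gisela via Maren → Elspeth → Gisela.
Oswin reaches Gisela via Oswin → Elspeth → Gisela.
No chain forces Fendrel (or any of the others) ahead of Gisela.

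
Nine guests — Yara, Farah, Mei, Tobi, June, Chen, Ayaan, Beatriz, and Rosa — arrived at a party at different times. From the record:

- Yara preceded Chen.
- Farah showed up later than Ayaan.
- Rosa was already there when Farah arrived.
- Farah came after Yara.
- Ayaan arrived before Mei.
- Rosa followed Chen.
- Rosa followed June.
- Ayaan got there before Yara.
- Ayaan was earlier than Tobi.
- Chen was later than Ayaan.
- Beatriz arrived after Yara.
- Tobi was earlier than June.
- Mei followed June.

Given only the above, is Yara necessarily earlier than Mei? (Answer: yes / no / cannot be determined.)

No chain of stated constraints runs from Yara to Mei, and none runs from Mei to Yara either.
So the relative order of Yara and Mei is not fixed by the given facts.

cannot be determined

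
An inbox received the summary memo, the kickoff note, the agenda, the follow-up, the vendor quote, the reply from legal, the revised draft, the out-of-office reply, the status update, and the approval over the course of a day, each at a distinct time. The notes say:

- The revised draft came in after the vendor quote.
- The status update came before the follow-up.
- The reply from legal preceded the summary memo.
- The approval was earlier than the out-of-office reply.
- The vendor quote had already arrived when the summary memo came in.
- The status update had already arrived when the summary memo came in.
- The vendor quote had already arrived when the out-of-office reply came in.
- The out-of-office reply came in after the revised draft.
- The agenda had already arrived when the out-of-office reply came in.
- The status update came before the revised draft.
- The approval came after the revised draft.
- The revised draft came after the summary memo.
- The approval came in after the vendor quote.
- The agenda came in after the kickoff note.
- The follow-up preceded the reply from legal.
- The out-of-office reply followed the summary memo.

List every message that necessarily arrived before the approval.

the follow-up, the reply from legal, the revised draft, the status update, the summary memo, the vendor quote

Directly stated before the approval: the revised draft and the vendor quote.
The follow-up reaches the approval via the follow-up → the reply from legal → the summary memo → the revised draft → the approval.
The reply from legal reaches the approval via the reply from legal → the summary memo → the revised draft → the approval.
The status update reaches the approval via the status update → the revised draft → the approval.
Likewise the summary memo reaches the approval by chaining the stated constraints.
No chain forces the out-of-office reply (or any of the others) ahead of the approval.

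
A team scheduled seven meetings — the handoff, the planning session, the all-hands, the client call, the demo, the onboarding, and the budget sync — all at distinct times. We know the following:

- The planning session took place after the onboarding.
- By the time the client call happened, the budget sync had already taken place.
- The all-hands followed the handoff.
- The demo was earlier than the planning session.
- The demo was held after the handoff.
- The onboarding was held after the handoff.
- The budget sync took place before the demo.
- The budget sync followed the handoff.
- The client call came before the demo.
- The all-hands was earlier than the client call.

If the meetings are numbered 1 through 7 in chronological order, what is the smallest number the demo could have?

The all-hands, the budget sync, the client call, and the handoff must all come before the demo — 4 forced predecessors.
Nothing else is forced ahead of the demo, so its earliest slot is position 4 + 1 = 5.

5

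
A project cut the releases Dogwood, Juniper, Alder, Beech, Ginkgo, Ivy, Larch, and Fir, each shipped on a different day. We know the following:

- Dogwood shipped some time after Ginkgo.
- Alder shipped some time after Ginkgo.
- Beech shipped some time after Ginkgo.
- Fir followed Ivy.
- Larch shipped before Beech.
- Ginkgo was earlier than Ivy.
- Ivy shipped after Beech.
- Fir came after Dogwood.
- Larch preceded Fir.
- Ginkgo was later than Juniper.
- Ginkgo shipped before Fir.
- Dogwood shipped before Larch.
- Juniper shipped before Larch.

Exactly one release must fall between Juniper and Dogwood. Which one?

Tracing the constraints gives Juniper → Ginkgo → Dogwood, so Ginkgo sits after Juniper and before Dogwood.
No other release is forced both after Juniper and before Dogwood.

Ginkgo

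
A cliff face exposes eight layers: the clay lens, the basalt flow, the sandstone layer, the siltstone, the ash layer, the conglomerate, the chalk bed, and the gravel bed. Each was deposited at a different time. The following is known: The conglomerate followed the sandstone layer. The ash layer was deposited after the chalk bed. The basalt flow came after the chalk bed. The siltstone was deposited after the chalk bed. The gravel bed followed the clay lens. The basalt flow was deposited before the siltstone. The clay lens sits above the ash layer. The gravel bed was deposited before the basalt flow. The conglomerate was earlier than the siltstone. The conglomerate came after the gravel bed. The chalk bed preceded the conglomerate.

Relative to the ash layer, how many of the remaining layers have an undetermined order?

Forced before the ash layer: the chalk bed; forced after the ash layer: the basalt flow, the clay lens, the conglomerate, the gravel bed, and the siltstone.
That leaves the sandstone layer with no forced order relative to the ash layer — 1.

1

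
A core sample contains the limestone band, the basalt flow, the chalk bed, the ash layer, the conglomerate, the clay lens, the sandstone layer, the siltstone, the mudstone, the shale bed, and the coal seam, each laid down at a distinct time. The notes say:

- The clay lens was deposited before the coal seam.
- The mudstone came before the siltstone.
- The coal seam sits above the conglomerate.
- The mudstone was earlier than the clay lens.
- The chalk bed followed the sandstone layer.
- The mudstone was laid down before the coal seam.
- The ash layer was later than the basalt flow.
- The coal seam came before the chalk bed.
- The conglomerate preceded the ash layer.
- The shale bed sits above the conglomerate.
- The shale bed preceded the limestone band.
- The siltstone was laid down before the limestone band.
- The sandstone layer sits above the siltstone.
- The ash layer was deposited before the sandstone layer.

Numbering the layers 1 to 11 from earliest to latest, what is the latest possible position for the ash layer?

The ash layer must come before the chalk bed and the sandstone layer — 2 layers forced after it.
Everything else can be placed before the ash layer in some valid order, so the ash layer can sit as late as position 11 − 2 = 9.

9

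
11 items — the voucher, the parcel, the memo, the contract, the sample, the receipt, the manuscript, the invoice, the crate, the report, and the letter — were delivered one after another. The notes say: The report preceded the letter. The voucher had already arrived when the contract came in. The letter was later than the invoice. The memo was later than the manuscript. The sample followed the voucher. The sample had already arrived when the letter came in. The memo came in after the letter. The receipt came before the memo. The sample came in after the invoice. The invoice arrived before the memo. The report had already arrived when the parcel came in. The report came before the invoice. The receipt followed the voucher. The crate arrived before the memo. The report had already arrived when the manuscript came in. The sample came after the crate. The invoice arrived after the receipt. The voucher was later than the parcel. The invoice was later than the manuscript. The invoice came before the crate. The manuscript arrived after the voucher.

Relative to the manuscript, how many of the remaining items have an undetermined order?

2

Forced before the manuscript: the parcel, the report, and the voucher; forced after the manuscript: the crate, the invoice, the letter, the memo, and the sample.
That leaves the contract and the receipt with no forced order relative to the manuscript — 2.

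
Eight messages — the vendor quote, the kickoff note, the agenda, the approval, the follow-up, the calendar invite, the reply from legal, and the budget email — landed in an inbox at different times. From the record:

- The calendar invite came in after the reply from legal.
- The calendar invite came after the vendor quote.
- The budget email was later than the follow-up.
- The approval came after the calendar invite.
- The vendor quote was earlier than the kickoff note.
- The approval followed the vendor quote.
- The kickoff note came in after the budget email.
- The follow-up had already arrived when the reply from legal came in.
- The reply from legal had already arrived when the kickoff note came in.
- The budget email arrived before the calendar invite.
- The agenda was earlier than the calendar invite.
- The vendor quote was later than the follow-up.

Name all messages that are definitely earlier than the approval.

the agenda, the budget email, the calendar invite, the follow-up, the reply from legal, the vendor quote

Directly stated before the approval: the calendar invite and the vendor quote.
The agenda reaches the approval via the agenda → the calendar invite → the approval.
The budget email reaches the approval via the budget email → the calendar invite → the approval.
The follow-up reaches the approval via the follow-up → the vendor quote → the approval.
Likewise the reply from legal reaches the approval by chaining the stated constraints.
No chain forces the kickoff note ahead of the approval.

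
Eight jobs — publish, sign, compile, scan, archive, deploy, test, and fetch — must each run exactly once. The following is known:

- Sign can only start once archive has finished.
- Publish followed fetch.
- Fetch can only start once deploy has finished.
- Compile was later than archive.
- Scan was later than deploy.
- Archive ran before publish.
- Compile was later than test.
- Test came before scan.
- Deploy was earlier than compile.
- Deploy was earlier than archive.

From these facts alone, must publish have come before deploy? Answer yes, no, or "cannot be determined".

no

Tracing the constraints gives deploy → fetch → publish, so deploy must come before publish.
That means publish cannot be before deploy.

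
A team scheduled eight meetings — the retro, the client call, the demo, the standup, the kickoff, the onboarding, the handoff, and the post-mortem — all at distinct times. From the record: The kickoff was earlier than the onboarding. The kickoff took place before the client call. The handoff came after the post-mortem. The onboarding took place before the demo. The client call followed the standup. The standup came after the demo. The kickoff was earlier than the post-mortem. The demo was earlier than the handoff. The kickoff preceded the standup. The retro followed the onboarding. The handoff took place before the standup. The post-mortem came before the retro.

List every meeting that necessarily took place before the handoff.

Directly stated before the handoff: the demo and the post-mortem.
The kickoff reaches the handoff via the kickoff → the post-mortem → the handoff.
The onboarding reaches the handoff via the onboarding → the demo → the handoff.
No chain forces the standup (or any of the others) ahead of the handoff.

the demo, the kickoff, the onboarding, the post-mortem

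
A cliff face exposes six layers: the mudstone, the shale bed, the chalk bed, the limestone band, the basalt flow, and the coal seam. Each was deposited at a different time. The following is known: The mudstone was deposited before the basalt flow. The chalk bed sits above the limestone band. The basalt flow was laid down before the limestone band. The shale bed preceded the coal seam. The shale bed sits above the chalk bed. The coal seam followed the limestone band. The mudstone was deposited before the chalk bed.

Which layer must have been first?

the mudstone

The mudstone has a chain of constraints placing it before every other layer, so the mudstone must be first.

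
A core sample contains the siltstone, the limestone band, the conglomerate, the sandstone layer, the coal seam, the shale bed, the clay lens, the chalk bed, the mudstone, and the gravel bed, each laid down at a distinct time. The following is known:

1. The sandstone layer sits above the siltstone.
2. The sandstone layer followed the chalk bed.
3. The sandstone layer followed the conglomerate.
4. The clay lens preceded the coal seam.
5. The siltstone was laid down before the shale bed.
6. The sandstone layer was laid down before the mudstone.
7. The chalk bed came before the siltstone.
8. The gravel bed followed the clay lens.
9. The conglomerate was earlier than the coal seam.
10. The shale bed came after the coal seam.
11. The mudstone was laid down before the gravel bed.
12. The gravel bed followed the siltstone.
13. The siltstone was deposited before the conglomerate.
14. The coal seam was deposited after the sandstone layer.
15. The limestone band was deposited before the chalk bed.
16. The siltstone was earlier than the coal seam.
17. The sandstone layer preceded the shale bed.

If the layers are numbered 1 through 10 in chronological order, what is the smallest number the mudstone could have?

The chalk bed, the conglomerate, the limestone band, the sandstone layer, and the siltstone must all come before the mudstone — 5 forced predecessors.
Nothing else is forced ahead of the mudstone, so its earliest slot is position 5 + 1 = 6.

6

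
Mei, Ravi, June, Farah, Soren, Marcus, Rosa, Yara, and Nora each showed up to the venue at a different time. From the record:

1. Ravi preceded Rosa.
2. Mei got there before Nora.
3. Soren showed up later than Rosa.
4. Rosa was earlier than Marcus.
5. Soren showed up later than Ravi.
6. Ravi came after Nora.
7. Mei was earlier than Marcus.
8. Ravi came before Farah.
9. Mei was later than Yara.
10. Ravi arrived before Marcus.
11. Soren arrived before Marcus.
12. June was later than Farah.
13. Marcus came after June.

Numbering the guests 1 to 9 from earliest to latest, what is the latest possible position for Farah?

7

Farah must come before June and Marcus — 2 guests forced after them.
Everything else can be placed before Farah in some valid order, so Farah can sit as late as position 9 − 2 = 7.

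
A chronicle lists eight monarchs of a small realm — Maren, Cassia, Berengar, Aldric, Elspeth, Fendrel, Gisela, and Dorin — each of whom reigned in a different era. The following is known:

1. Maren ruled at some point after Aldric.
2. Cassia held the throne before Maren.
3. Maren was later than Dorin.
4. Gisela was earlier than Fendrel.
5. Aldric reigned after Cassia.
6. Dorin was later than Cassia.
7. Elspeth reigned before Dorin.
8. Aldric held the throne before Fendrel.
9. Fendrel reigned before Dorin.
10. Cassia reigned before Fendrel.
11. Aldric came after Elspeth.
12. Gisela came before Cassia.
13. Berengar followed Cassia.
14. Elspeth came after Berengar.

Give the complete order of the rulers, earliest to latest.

The constraints fix every adjacent pair, so only one ordering works:
Gisela → Cassia → Berengar → Elspeth → Aldric → Fendrel → Dorin → Maren.

Gisela, Cassia, Berengar, Elspeth, Aldric, Fendrel, Dorin, Maren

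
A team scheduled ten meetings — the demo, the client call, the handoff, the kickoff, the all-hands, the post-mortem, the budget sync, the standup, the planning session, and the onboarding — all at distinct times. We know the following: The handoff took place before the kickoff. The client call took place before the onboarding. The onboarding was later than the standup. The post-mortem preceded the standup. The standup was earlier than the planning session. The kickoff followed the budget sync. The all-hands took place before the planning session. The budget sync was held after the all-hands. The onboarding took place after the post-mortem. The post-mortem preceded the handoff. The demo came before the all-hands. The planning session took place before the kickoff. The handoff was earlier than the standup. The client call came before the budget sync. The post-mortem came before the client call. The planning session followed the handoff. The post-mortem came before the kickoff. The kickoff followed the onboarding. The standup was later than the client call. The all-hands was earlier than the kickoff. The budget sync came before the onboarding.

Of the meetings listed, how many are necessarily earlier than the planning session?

6

Directly stated before the planning session: the all-hands, the handoff, and the standup.
The client call reaches the planning session via the client call → the standup → the planning session.
The demo reaches the planning session via the demo → the all-hands → the planning session.
The post-mortem reaches the planning session via the post-mortem → the standup → the planning session.
That's the all-hands, the client call, the demo, the handoff, the post-mortem, and the standup — 6 in all.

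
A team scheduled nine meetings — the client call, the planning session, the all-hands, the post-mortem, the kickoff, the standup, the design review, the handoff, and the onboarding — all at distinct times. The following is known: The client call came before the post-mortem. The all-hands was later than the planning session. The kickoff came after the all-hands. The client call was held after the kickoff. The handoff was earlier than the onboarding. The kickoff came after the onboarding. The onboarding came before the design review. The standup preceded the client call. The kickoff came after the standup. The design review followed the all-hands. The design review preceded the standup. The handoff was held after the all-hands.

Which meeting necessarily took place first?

The planning session has a chain of constraints placing it before every other meeting, so the planning session must be first.

the planning session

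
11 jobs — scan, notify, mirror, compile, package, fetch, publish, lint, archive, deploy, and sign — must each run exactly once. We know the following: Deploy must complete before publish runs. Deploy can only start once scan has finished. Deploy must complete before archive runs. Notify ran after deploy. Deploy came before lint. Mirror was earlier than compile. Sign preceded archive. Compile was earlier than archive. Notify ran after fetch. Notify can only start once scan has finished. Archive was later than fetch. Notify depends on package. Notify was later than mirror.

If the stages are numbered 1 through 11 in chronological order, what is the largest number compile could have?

10

Compile must come before archive — 1 stage forced after it.
Everything else can be placed before compile in some valid order, so compile can sit as late as position 11 − 1 = 10.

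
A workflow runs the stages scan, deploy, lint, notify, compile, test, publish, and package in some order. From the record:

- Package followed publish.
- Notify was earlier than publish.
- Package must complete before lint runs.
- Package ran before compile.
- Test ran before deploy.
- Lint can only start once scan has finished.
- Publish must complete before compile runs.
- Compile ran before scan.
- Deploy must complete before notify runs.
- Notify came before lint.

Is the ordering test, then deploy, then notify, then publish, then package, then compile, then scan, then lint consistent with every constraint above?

yes

Check each stated constraint against the proposed order — e.g. package is ahead of lint; notify is ahead of lint. Every pair is in the required order; nothing is violated.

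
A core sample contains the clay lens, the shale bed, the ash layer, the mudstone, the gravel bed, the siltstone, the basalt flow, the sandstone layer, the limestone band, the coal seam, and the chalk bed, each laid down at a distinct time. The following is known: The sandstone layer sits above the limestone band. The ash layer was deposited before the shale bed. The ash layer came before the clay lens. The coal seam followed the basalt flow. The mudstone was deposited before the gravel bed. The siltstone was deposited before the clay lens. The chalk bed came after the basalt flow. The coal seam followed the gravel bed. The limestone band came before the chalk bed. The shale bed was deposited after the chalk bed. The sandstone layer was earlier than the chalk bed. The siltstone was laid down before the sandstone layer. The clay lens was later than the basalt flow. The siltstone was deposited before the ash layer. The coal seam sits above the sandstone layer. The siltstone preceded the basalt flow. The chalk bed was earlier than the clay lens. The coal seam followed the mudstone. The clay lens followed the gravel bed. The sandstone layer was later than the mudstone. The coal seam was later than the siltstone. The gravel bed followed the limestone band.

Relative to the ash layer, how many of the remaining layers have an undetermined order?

7

Forced before the ash layer: the siltstone; forced after the ash layer: the clay lens and the shale bed.
That leaves the basalt flow, the chalk bed, the coal seam, the gravel bed, the limestone band, the mudstone, and the sandstone layer with no forced order relative to the ash layer — 7.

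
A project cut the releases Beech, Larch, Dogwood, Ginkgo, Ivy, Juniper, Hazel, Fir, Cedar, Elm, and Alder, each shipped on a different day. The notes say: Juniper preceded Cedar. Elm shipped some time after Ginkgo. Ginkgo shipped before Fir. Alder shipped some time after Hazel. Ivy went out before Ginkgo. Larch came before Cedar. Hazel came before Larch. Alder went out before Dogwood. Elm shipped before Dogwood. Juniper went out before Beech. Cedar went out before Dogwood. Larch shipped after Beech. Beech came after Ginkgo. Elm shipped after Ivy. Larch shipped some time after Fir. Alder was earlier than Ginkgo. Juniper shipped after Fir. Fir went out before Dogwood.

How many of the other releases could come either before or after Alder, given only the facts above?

1

Forced before Alder: Hazel; forced after Alder: Beech, Cedar, Dogwood, Elm, Fir, Ginkgo, Juniper, and Larch.
That leaves Ivy with no forced order relative to Alder — 1.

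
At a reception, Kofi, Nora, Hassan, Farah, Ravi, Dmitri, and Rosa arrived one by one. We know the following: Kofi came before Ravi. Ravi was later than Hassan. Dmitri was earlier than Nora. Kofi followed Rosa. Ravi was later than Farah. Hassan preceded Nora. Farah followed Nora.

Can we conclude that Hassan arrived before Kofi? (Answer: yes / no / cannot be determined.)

cannot be determined

No chain of stated constraints runs from Hassan to Kofi, and none runs from Kofi to Hassan either.
So the relative order of Hassan and Kofi is not fixed by the given facts.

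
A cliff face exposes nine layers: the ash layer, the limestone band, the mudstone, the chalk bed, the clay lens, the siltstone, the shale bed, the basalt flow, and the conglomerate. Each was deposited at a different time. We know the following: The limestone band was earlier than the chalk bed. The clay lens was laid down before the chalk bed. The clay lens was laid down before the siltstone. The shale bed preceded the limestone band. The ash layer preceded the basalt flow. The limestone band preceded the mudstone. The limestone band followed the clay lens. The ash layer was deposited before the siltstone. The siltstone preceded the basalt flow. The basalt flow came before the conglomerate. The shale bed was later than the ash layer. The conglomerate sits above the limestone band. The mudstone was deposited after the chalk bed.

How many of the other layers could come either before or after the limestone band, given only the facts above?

Forced before the limestone band: the ash layer, the clay lens, and the shale bed; forced after the limestone band: the chalk bed, the conglomerate, and the mudstone.
That leaves the basalt flow and the siltstone with no forced order relative to the limestone band — 2.

2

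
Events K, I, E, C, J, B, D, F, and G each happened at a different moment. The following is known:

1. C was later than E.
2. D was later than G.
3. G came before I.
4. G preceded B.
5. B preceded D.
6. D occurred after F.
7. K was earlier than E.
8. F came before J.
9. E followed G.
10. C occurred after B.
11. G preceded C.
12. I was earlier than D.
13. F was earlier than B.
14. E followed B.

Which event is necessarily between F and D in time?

B

Tracing the constraints gives F → B → D, so B sits after F and before D.
No other event is forced both after F and before D.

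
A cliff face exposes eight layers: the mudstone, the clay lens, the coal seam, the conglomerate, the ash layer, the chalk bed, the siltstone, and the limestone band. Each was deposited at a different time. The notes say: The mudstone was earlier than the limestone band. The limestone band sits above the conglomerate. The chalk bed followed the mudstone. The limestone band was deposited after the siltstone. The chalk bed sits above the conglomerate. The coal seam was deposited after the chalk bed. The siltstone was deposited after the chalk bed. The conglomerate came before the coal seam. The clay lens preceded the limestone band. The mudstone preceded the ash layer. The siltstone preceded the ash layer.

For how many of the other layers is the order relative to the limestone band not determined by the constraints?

2

Forced before the limestone band: the chalk bed, the clay lens, the conglomerate, the mudstone, and the siltstone.
That leaves the ash layer and the coal seam with no forced order relative to the limestone band — 2.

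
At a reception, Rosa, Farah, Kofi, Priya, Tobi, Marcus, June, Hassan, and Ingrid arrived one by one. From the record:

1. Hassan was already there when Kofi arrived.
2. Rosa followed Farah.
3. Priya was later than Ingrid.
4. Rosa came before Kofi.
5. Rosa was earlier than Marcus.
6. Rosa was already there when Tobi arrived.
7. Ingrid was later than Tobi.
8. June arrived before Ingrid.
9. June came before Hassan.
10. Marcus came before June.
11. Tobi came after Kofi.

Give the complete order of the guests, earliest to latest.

The constraints fix every adjacent pair, so only one ordering works:
Farah → Rosa → Marcus → June → Hassan → Kofi → Tobi → Ingrid → Priya.

Farah, Rosa, Marcus, June, Hassan, Kofi, Tobi, Ingrid, Priya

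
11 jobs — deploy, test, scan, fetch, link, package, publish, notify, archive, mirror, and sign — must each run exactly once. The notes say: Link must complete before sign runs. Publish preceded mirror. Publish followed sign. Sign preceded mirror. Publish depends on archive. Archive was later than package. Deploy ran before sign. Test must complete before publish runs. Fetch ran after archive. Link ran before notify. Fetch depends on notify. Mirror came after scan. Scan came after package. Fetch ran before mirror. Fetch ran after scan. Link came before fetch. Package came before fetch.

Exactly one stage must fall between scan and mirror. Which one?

Tracing the constraints gives scan → fetch → mirror, so fetch sits after scan and before mirror.
No other stage is forced both after scan and before mirror.

fetch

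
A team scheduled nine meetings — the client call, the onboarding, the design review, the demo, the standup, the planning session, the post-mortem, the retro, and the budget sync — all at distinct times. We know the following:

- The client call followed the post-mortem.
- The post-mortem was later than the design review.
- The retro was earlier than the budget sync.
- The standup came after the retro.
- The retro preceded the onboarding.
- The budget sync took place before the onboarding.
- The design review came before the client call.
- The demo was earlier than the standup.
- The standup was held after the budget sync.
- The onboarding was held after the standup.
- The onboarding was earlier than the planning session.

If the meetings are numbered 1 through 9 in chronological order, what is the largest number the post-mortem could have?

8

The post-mortem must come before the client call — 1 meeting forced after it.
Everything else can be placed before the post-mortem in some valid order, so the post-mortem can sit as late as position 9 − 1 = 8.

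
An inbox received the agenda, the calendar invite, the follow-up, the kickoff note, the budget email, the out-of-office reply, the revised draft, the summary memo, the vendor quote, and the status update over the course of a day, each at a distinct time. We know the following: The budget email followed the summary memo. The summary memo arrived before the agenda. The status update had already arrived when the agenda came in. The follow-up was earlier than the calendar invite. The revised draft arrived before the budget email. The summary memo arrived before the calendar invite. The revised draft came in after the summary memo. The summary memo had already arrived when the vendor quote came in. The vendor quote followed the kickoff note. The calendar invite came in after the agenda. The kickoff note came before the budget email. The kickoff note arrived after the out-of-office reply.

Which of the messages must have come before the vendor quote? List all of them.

Directly stated before the vendor quote: the kickoff note and the summary memo.
The out-of-office reply reaches the vendor quote via the out-of-office reply → the kickoff note → the vendor quote.

the kickoff note, the out-of-office reply, the summary memo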